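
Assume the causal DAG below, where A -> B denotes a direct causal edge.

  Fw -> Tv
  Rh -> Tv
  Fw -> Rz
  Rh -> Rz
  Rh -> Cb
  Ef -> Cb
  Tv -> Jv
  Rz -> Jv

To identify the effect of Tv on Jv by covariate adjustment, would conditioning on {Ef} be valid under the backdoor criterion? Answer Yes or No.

Backdoor paths from Tv to Jv (paths whose first edge points into Tv):
  P1: Tv <- Rh -> Rz -> Jv
  P2: Tv <- Fw -> Rz -> Jv
Condition 1 (no descendant of Tv in the set): holds — descendants of Tv are {Jv}; none are in {Ef}.
Condition 2 (every backdoor path blocked by {Ef}):
  P1: open — no interior node is in the conditioning set.
  P2: open — no interior node is in the conditioning set.
{Ef} does not satisfy the backdoor criterion.

No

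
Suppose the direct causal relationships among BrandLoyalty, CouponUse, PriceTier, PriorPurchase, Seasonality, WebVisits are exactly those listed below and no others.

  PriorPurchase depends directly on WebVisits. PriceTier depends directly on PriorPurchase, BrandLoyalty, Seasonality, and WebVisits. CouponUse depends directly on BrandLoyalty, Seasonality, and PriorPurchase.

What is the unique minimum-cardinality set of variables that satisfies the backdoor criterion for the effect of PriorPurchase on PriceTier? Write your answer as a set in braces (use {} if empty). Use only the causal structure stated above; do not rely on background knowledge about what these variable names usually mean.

Variables eligible for adjustment (non-descendants of PriorPurchase, excluding PriorPurchase and PriceTier): {BrandLoyalty, Seasonality, WebVisits}.
Backdoor paths from PriorPurchase to PriceTier:
  P1: PriorPurchase <- WebVisits -> PriceTier
The empty set is not sufficient: P1 (PriorPurchase <- WebVisits -> PriceTier) has no collider blocking it and no conditioned non-collider, so it is open.
Try {WebVisits}:
  P1: blocked at fork node WebVisits ∈ conditioning set.
{WebVisits} contains no descendant of PriorPurchase and blocks every backdoor path.
No other singleton works — e.g. {Seasonality} leaves P1 open — so {WebVisits} is the unique smallest valid adjustment set.

{WebVisits}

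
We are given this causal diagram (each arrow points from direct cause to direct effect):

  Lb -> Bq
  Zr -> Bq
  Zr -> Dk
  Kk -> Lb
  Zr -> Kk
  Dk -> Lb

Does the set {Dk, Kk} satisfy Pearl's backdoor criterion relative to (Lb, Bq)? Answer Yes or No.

Backdoor paths from Lb to Bq (paths whose first edge points into Lb):
  P1: Lb <- Dk <- Zr -> Bq
  P2: Lb <- Kk <- Zr -> Bq
Condition 1 (no descendant of Lb in the set): holds — descendants of Lb are {Bq}; none are in {Dk, Kk}.
Condition 2 (every backdoor path blocked by {Dk, Kk}):
  P1: blocked at chain node Dk ∈ conditioning set.
  P2: blocked at chain node Kk ∈ conditioning set.
{Dk, Kk} satisfies the backdoor criterion.

Yes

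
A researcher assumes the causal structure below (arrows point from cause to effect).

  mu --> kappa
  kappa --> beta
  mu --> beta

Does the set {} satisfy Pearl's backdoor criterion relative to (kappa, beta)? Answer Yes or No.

Backdoor paths from kappa to beta (paths whose first edge points into kappa):
  P1: kappa <- mu -> beta
Condition 1 (no descendant of kappa in the set): holds — descendants of kappa are {beta}; none are in {}.
Condition 2 (every backdoor path blocked by {}):
  P1: open — no interior node is in the conditioning set.
{} does not satisfy the backdoor criterion.

No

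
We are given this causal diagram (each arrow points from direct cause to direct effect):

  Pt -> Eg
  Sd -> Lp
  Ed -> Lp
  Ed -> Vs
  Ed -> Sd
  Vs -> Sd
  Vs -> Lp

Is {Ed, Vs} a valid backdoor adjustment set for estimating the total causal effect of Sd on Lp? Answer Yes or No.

Backdoor paths from Sd to Lp (paths whose first edge points into Sd):
  P1: Sd <- Ed -> Vs -> Lp
  P2: Sd <- Ed -> Lp
  P3: Sd <- Vs <- Ed -> Lp
  P4: Sd <- Vs -> Lp
Condition 1 (no descendant of Sd in the set): holds — descendants of Sd are {Lp}; none are in {Ed, Vs}.
Condition 2 (every backdoor path blocked by {Ed, Vs}):
  P1: blocked at fork node Ed ∈ conditioning set.
  P2: blocked at fork node Ed ∈ conditioning set.
  P3: blocked at chain node Vs ∈ conditioning set.
  P4: blocked at fork node Vs ∈ conditioning set.
{Ed, Vs} satisfies the backdoor criterion.

Yes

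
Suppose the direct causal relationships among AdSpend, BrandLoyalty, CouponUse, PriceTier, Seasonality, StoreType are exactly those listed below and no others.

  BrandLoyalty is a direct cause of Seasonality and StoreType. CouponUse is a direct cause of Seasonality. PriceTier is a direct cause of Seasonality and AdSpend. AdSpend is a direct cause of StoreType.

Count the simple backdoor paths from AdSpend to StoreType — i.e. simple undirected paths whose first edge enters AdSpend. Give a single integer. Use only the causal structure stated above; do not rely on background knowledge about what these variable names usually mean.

1

A backdoor path from AdSpend to StoreType is any simple undirected path whose first edge points into AdSpend (i.e. leaves AdSpend via a parent).
Parents of AdSpend: {PriceTier}.
Enumerating:
  P1: AdSpend <- PriceTier -> Seasonality <- BrandLoyalty -> StoreType
That exhausts the simple backdoor paths. Count: 1.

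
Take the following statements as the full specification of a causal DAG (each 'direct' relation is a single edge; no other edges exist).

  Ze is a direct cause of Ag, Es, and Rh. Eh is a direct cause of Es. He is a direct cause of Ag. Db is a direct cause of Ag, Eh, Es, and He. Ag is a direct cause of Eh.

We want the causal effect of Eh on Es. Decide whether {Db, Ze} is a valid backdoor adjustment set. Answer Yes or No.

Backdoor paths from Eh to Es (paths whose first edge points into Eh):
  P1: Eh <- Db -> He -> Ag <- Ze -> Es
  P2: Eh <- Db -> Ag <- Ze -> Es
  P3: Eh <- Db -> Es
  P4: Eh <- Ag <- Ze -> Es
  P5: Eh <- Ag <- Db -> Es
  P6: Eh <- Ag <- He <- Db -> Es
Condition 1 (no descendant of Eh in the set): holds — descendants of Eh are {Es}; none are in {Db, Ze}.
Condition 2 (every backdoor path blocked by {Db, Ze}):
  P1: blocked at fork node Db ∈ conditioning set.
  P2: blocked at fork node Db ∈ conditioning set.
  P3: blocked at fork node Db ∈ conditioning set.
  P4: blocked at fork node Ze ∈ conditioning set.
  P5: blocked at fork node Db ∈ conditioning set.
  P6: blocked at fork node Db ∈ conditioning set.
{Db, Ze} satisfies the backdoor criterion.

Yes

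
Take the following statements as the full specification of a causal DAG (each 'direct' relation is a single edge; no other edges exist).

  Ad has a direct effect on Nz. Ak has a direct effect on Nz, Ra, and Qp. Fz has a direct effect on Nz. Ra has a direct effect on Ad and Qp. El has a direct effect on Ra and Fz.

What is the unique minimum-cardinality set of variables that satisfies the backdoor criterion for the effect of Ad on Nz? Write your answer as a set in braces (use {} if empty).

Variables eligible for adjustment (non-descendants of Ad, excluding Ad and Nz): {Ak, El, Fz, Qp, Ra}.
Backdoor paths from Ad to Nz:
  P1: Ad <- Ra <- El -> Fz -> Nz
  P2: Ad <- Ra <- Ak -> Nz
  P3: Ad <- Ra -> Qp <- Ak -> Nz
The empty set is not sufficient: P1 (Ad <- Ra <- El -> Fz -> Nz) has no collider blocking it and no conditioned non-collider, so it is open.
Try {Ra}:
  P1: blocked at chain node Ra ∈ conditioning set.
  P2: blocked at chain node Ra ∈ conditioning set.
  P3: blocked at fork node Ra ∈ conditioning set.
{Ra} contains no descendant of Ad and blocks every backdoor path.
No other singleton works — e.g. {El} leaves P2 open — so {Ra} is the unique smallest valid adjustment set.

{Ra}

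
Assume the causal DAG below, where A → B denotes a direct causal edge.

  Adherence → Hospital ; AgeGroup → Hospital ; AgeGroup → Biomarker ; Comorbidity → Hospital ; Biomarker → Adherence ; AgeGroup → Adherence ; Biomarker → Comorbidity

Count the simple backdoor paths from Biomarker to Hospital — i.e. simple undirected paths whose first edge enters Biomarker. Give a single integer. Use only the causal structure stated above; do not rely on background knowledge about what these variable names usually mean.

2

A backdoor path from Biomarker to Hospital is any simple undirected path whose first edge points into Biomarker (i.e. leaves Biomarker via a parent).
Parents of Biomarker: {AgeGroup}.
Enumerating:
  P1: Biomarker <- AgeGroup -> Adherence -> Hospital
  P2: Biomarker <- AgeGroup -> Hospital
That exhausts the simple backdoor paths. Count: 2.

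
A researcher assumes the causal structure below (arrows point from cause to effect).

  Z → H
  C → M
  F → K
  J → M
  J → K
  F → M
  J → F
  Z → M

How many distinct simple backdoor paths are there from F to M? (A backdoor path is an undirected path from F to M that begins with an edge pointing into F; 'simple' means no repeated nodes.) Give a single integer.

1

A backdoor path from F to M is any simple undirected path whose first edge points into F (i.e. leaves F via a parent).
Parents of F: {J}.
Enumerating:
  P1: F <- J -> M
That exhausts the simple backdoor paths. Count: 1.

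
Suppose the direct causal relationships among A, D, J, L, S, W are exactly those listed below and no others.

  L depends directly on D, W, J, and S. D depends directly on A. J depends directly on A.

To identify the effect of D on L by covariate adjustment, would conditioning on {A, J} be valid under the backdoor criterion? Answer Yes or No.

Yes

Backdoor paths from D to L (paths whose first edge points into D):
  P1: D <- A -> J -> L
Condition 1 (no descendant of D in the set): holds — descendants of D are {L}; none are in {A, J}.
Condition 2 (every backdoor path blocked by {A, J}):
  P1: blocked at fork node A ∈ conditioning set.
{A, J} satisfies the backdoor criterion.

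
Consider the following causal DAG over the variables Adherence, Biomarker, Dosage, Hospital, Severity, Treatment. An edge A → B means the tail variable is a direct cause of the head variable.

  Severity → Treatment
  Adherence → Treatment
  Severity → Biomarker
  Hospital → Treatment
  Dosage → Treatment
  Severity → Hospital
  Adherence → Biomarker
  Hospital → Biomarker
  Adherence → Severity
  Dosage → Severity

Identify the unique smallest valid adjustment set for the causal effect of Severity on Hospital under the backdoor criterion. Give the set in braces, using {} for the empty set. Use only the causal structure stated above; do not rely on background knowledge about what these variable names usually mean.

Variables eligible for adjustment (non-descendants of Severity, excluding Severity and Hospital): {Adherence, Dosage}.
Backdoor paths from Severity to Hospital:
  P1: Severity <- Dosage -> Treatment <- Adherence -> Biomarker <- Hospital
  P2: Severity <- Dosage -> Treatment <- Hospital
  P3: Severity <- Adherence -> Treatment <- Hospital
  P4: Severity <- Adherence -> Biomarker <- Hospital
Each backdoor path contains an unconditioned collider, so every path is already blocked with the empty conditioning set:
  P1: blocked at collider Treatment (neither it nor any descendant is in the conditioning set).
  P2: blocked at collider Treatment (neither it nor any descendant is in the conditioning set).
  P3: blocked at collider Treatment (neither it nor any descendant is in the conditioning set).
  P4: blocked at collider Biomarker (neither it nor any descendant is in the conditioning set).
The empty set is therefore the unique smallest valid set.

{}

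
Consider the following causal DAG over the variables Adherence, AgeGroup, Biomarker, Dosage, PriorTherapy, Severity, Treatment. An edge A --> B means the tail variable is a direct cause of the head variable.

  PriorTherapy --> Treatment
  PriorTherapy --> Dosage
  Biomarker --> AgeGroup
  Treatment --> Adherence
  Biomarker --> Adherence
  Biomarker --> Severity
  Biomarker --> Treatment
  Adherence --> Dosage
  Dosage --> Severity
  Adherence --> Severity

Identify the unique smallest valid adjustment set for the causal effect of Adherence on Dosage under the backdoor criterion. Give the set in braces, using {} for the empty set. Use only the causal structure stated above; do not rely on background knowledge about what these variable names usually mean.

{PriorTherapy}

Variables eligible for adjustment (non-descendants of Adherence, excluding Adherence and Dosage): {AgeGroup, Biomarker, PriorTherapy, Treatment}.
Backdoor paths from Adherence to Dosage:
  P1: Adherence <- Biomarker -> Treatment <- PriorTherapy -> Dosage
  P2: Adherence <- Biomarker -> Severity <- Dosage
  P3: Adherence <- Treatment <- PriorTherapy -> Dosage
  P4: Adherence <- Treatment <- Biomarker -> Severity <- Dosage
The empty set is not sufficient: P3 (Adherence <- Treatment <- PriorTherapy -> Dosage) has no collider blocking it and no conditioned non-collider, so it is open.
Try {PriorTherapy}:
  P1: blocked at collider Treatment (neither it nor any descendant is in the conditioning set).
  P2: blocked at collider Severity (neither it nor any descendant is in the conditioning set).
  P3: blocked at fork node PriorTherapy ∈ conditioning set.
  P4: blocked at collider Severity (neither it nor any descendant is in the conditioning set).
{PriorTherapy} contains no descendant of Adherence and blocks every backdoor path.
No other singleton works — e.g. {Biomarker} leaves P3 open — so {PriorTherapy} is the unique smallest valid adjustment set.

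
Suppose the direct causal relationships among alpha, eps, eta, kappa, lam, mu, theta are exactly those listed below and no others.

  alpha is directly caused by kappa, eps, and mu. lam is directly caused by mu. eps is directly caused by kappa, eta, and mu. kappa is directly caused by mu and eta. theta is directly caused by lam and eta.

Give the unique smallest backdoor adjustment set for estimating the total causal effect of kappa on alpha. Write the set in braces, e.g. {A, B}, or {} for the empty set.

{eta, mu}

Variables eligible for adjustment (non-descendants of kappa, excluding kappa and alpha): {eta, lam, mu, theta}.
Backdoor paths from kappa to alpha:
  P1: kappa <- eta -> theta <- lam <- mu -> eps -> alpha
  P2: kappa <- eta -> theta <- lam <- mu -> alpha
  P3: kappa <- eta -> eps <- mu -> alpha
  P4: kappa <- eta -> eps -> alpha
  P5: kappa <- mu -> lam -> theta <- eta -> eps -> alpha
  P6: kappa <- mu -> eps -> alpha
  P7: kappa <- mu -> alpha
The empty set is not sufficient: P4 (kappa <- eta -> eps -> alpha) has no collider blocking it and no conditioned non-collider, so it is open.
Try {eta, mu}:
  P1: blocked at fork node eta ∈ conditioning set.
  P2: blocked at fork node eta ∈ conditioning set.
  P3: blocked at fork node eta ∈ conditioning set.
  P4: blocked at fork node eta ∈ conditioning set.
  P5: blocked at fork node mu ∈ conditioning set.
  P6: blocked at fork node mu ∈ conditioning set.
  P7: blocked at fork node mu ∈ conditioning set.
{eta, mu} contains no descendant of kappa and blocks every backdoor path.
Every element of {eta, mu} is needed (dropping eta leaves P4 open; dropping mu leaves P6 open), so no proper subset is valid.
Among all size-2 subsets of the eligible variables, only {eta, mu} blocks every backdoor path, so it is the unique smallest valid adjustment set.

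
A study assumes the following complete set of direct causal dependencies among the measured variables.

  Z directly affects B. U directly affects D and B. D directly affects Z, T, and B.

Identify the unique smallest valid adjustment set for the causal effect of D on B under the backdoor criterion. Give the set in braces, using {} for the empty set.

{U}

Variables eligible for adjustment (non-descendants of D, excluding D and B): {U}.
Backdoor paths from D to B:
  P1: D <- U -> B
The empty set is not sufficient: P1 (D <- U -> B) has no collider blocking it and no conditioned non-collider, so it is open.
Try {U}:
  P1: blocked at fork node U ∈ conditioning set.
{U} contains no descendant of D and blocks every backdoor path.
{U} is the unique smallest valid adjustment set.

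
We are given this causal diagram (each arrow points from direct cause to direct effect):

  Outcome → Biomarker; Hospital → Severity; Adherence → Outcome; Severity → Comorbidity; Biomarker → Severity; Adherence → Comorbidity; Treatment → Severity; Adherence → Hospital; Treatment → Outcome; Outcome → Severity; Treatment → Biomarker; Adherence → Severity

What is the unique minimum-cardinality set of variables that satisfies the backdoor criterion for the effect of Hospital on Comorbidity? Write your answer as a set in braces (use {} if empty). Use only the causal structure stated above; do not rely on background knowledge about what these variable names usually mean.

Variables eligible for adjustment (non-descendants of Hospital, excluding Hospital and Comorbidity): {Adherence, Biomarker, Outcome, Treatment}.
Backdoor paths from Hospital to Comorbidity:
  P1: Hospital <- Adherence -> Outcome <- Treatment -> Biomarker -> Severity -> Comorbidity
  P2: Hospital <- Adherence -> Outcome <- Treatment -> Severity -> Comorbidity
  P3: Hospital <- Adherence -> Outcome -> Biomarker <- Treatment -> Severity -> Comorbidity
  P4: Hospital <- Adherence -> Outcome -> Biomarker -> Severity -> Comorbidity
  P5: Hospital <- Adherence -> Outcome -> Severity -> Comorbidity
  P6: Hospital <- Adherence -> Severity -> Comorbidity
  P7: Hospital <- Adherence -> Comorbidity
The empty set is not sufficient: P4 (Hospital <- Adherence -> Outcome -> Biomarker -> Severity -> Comorbidity) has no collider blocking it and no conditioned non-collider, so it is open.
Try {Adherence}:
  P1: blocked at fork node Adherence ∈ conditioning set.
  P2: blocked at fork node Adherence ∈ conditioning set.
  P3: blocked at fork node Adherence ∈ conditioning set.
  P4: blocked at fork node Adherence ∈ conditioning set.
  P5: blocked at fork node Adherence ∈ conditioning set.
  P6: blocked at fork node Adherence ∈ conditioning set.
  P7: blocked at fork node Adherence ∈ conditioning set.
{Adherence} contains no descendant of Hospital and blocks every backdoor path.
No other singleton works — e.g. {Treatment} leaves P4 open — so {Adherence} is the unique smallest valid adjustment set.

{Adherence}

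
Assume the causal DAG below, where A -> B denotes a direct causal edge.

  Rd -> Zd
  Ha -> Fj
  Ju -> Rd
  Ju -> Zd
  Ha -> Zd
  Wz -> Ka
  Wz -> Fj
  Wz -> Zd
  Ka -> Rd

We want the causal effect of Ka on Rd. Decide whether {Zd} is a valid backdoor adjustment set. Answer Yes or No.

No

Backdoor paths from Ka to Rd (paths whose first edge points into Ka):
  P1: Ka <- Wz -> Fj <- Ha -> Zd <- Ju -> Rd
  P2: Ka <- Wz -> Fj <- Ha -> Zd <- Rd
  P3: Ka <- Wz -> Zd <- Ju -> Rd
  P4: Ka <- Wz -> Zd <- Rd
Condition 1 (no descendant of Ka in the set): FAILS — Zd is a descendant of Ka.
Condition 2 (every backdoor path blocked by {Zd}):
  P1: blocked at collider Fj (neither it nor any descendant is in the conditioning set).
  P2: blocked at collider Fj (neither it nor any descendant is in the conditioning set).
  P3: open — collider(s) Zd are conditioned on (or have a conditioned descendant) and no non-collider on the path is in the set.
  P4: open — collider(s) Zd are conditioned on (or have a conditioned descendant) and no non-collider on the path is in the set.
{Zd} does not satisfy the backdoor criterion.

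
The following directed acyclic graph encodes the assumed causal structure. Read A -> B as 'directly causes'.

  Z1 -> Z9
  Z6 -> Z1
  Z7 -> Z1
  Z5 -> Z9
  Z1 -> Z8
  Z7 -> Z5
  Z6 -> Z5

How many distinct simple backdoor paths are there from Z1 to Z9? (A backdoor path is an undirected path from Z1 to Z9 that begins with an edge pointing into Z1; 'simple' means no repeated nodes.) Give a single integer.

A backdoor path from Z1 to Z9 is any simple undirected path whose first edge points into Z1 (i.e. leaves Z1 via a parent).
Parents of Z1: {Z6, Z7}.
Enumerating:
  P1: Z1 <- Z6 -> Z5 -> Z9
  P2: Z1 <- Z7 -> Z5 -> Z9
That exhausts the simple backdoor paths. Count: 2.

2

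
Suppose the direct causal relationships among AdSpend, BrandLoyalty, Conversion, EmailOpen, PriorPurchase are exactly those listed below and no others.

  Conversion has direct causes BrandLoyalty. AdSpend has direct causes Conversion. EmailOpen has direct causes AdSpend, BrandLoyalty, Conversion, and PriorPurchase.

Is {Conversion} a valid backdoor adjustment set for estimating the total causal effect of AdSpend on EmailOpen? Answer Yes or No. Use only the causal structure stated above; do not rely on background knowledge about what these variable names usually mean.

Backdoor paths from AdSpend to EmailOpen (paths whose first edge points into AdSpend):
  P1: AdSpend <- Conversion <- BrandLoyalty -> EmailOpen
  P2: AdSpend <- Conversion -> EmailOpen
Condition 1 (no descendant of AdSpend in the set): holds — descendants of AdSpend are {EmailOpen}; none are in {Conversion}.
Condition 2 (every backdoor path blocked by {Conversion}):
  P1: blocked at chain node Conversion ∈ conditioning set.
  P2: blocked at fork node Conversion ∈ conditioning set.
{Conversion} satisfies the backdoor criterion.

Yes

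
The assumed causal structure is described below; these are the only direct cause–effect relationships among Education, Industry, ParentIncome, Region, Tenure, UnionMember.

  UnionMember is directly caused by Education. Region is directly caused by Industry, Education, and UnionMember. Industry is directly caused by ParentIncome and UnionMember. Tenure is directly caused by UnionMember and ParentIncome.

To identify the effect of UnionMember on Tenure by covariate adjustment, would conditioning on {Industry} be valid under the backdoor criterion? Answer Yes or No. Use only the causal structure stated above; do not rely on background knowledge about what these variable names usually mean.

No

Backdoor paths from UnionMember to Tenure (paths whose first edge points into UnionMember):
  P1: UnionMember <- Education -> Region <- Industry <- ParentIncome -> Tenure
Condition 1 (no descendant of UnionMember in the set): FAILS — Industry is a descendant of UnionMember.
Condition 2 (every backdoor path blocked by {Industry}):
  P1: blocked at collider Region (neither it nor any descendant is in the conditioning set).
{Industry} does not satisfy the backdoor criterion.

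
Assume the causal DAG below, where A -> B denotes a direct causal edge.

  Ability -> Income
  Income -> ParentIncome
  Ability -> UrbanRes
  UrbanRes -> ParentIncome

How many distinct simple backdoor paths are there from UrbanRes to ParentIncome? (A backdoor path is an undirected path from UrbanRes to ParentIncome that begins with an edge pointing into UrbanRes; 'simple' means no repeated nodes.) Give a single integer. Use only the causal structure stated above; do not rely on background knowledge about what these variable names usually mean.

A backdoor path from UrbanRes to ParentIncome is any simple undirected path whose first edge points into UrbanRes (i.e. leaves UrbanRes via a parent).
Parents of UrbanRes: {Ability}.
Enumerating:
  P1: UrbanRes <- Ability -> Income -> ParentIncome
That exhausts the simple backdoor paths. Count: 1.

1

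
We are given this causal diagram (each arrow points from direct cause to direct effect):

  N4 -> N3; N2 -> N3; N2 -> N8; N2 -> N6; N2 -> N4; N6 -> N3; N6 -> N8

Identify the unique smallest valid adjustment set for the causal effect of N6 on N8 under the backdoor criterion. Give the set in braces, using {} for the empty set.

{N2}

Variables eligible for adjustment (non-descendants of N6, excluding N6 and N8): {N2, N4}.
Backdoor paths from N6 to N8:
  P1: N6 <- N2 -> N8
The empty set is not sufficient: P1 (N6 <- N2 -> N8) has no collider blocking it and no conditioned non-collider, so it is open.
Try {N2}:
  P1: blocked at fork node N2 ∈ conditioning set.
{N2} contains no descendant of N6 and blocks every backdoor path.
No other singleton works — e.g. {N4} leaves P1 open — so {N2} is the unique smallest valid adjustment set.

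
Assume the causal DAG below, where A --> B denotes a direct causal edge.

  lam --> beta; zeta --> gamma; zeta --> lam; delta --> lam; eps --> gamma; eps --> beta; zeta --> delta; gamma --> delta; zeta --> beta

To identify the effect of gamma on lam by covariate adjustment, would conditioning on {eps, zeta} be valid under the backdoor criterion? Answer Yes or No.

Backdoor paths from gamma to lam (paths whose first edge points into gamma):
  P1: gamma <- zeta -> delta -> lam
  P2: gamma <- zeta -> lam
  P3: gamma <- zeta -> beta <- lam
  P4: gamma <- eps -> beta <- zeta -> delta -> lam
  P5: gamma <- eps -> beta <- zeta -> lam
  P6: gamma <- eps -> beta <- lam
Condition 1 (no descendant of gamma in the set): holds — descendants of gamma are {beta, delta, lam}; none are in {eps, zeta}.
Condition 2 (every backdoor path blocked by {eps, zeta}):
  P1: blocked at fork node zeta ∈ conditioning set.
  P2: blocked at fork node zeta ∈ conditioning set.
  P3: blocked at fork node zeta ∈ conditioning set.
  P4: blocked at fork node eps ∈ conditioning set.
  P5: blocked at fork node eps ∈ conditioning set.
  P6: blocked at fork node eps ∈ conditioning set.
{eps, zeta} satisfies the backdoor criterion.

Yes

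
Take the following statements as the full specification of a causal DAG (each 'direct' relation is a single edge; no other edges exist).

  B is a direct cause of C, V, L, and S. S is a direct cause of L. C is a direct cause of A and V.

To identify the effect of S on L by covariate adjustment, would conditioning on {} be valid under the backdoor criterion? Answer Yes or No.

No

Backdoor paths from S to L (paths whose first edge points into S):
  P1: S <- B -> L
Condition 1 (no descendant of S in the set): holds — descendants of S are {L}; none are in {}.
Condition 2 (every backdoor path blocked by {}):
  P1: open — no interior node is in the conditioning set.
{} does not satisfy the backdoor criterion.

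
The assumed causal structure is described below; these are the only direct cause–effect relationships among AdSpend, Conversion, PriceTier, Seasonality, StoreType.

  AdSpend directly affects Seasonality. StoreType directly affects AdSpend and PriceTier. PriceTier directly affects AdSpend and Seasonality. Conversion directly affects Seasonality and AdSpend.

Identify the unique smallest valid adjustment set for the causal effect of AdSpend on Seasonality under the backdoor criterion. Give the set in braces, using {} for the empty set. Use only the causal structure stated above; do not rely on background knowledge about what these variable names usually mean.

Variables eligible for adjustment (non-descendants of AdSpend, excluding AdSpend and Seasonality): {Conversion, PriceTier, StoreType}.
Backdoor paths from AdSpend to Seasonality:
  P1: AdSpend <- StoreType -> PriceTier -> Seasonality
  P2: AdSpend <- PriceTier -> Seasonality
  P3: AdSpend <- Conversion -> Seasonality
The empty set is not sufficient: P1 (AdSpend <- StoreType -> PriceTier -> Seasonality) has no collider blocking it and no conditioned non-collider, so it is open.
Try {Conversion, PriceTier}:
  P1: blocked at chain node PriceTier ∈ conditioning set.
  P2: blocked at fork node PriceTier ∈ conditioning set.
  P3: blocked at fork node Conversion ∈ conditioning set.
{Conversion, PriceTier} contains no descendant of AdSpend and blocks every backdoor path.
Every element of {Conversion, PriceTier} is needed (dropping Conversion leaves P3 open; dropping PriceTier leaves P1 open), so no proper subset is valid.
Among all size-2 subsets of the eligible variables, only {Conversion, PriceTier} blocks every backdoor path, so it is the unique smallest valid adjustment set.

{Conversion, PriceTier}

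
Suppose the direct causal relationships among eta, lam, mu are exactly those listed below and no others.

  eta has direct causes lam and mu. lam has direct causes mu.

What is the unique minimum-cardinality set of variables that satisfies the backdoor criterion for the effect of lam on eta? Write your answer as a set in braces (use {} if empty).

Variables eligible for adjustment (non-descendants of lam, excluding lam and eta): {mu}.
Backdoor paths from lam to eta:
  P1: lam <- mu -> eta
The empty set is not sufficient: P1 (lam <- mu -> eta) has no collider blocking it and no conditioned non-collider, so it is open.
Try {mu}:
  P1: blocked at fork node mu ∈ conditioning set.
{mu} contains no descendant of lam and blocks every backdoor path.
{mu} is the unique smallest valid adjustment set.

{mu}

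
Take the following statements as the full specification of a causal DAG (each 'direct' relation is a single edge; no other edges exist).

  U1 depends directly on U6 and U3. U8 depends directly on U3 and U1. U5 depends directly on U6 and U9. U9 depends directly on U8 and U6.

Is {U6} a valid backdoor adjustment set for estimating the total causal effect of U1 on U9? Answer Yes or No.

No

Backdoor paths from U1 to U9 (paths whose first edge points into U1):
  P1: U1 <- U6 -> U9
  P2: U1 <- U6 -> U5 <- U9
  P3: U1 <- U3 -> U8 -> U9
Condition 1 (no descendant of U1 in the set): holds — descendants of U1 are {U5, U8, U9}; none are in {U6}.
Condition 2 (every backdoor path blocked by {U6}):
  P1: blocked at fork node U6 ∈ conditioning set.
  P2: blocked at fork node U6 ∈ conditioning set.
  P3: open — no interior node is in the conditioning set.
{U6} does not satisfy the backdoor criterion.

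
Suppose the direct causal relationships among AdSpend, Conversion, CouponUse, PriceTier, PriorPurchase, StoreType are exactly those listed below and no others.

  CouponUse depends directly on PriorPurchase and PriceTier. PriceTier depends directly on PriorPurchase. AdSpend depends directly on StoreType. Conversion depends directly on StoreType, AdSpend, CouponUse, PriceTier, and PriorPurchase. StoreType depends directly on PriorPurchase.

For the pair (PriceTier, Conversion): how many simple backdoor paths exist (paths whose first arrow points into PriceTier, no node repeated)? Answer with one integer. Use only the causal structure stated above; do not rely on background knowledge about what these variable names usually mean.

4

A backdoor path from PriceTier to Conversion is any simple undirected path whose first edge points into PriceTier (i.e. leaves PriceTier via a parent).
Parents of PriceTier: {PriorPurchase}.
Enumerating:
  P1: PriceTier <- PriorPurchase -> StoreType -> AdSpend -> Conversion
  P2: PriceTier <- PriorPurchase -> StoreType -> Conversion
  P3: PriceTier <- PriorPurchase -> CouponUse -> Conversion
  P4: PriceTier <- PriorPurchase -> Conversion
That exhausts the simple backdoor paths. Count: 4.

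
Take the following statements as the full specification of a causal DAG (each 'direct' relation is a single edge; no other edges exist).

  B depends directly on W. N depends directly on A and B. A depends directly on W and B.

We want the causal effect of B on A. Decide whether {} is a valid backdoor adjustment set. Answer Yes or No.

No

Backdoor paths from B to A (paths whose first edge points into B):
  P1: B <- W -> A
Condition 1 (no descendant of B in the set): holds — descendants of B are {A, N}; none are in {}.
Condition 2 (every backdoor path blocked by {}):
  P1: open — no interior node is in the conditioning set.
{} does not satisfy the backdoor criterion.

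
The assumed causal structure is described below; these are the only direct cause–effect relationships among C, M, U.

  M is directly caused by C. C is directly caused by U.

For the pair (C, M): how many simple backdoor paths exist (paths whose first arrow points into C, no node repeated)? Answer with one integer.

0

A backdoor path from C to M is any simple undirected path whose first edge points into C (i.e. leaves C via a parent).
Parents of C: {U}.
No simple path from any parent of C reaches M without revisiting C, so there are no backdoor paths.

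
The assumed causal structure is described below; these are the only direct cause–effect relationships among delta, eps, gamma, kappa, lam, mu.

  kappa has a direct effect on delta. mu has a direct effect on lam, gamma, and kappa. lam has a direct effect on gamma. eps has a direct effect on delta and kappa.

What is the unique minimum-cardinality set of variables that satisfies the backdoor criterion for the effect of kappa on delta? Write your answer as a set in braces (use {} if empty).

Variables eligible for adjustment (non-descendants of kappa, excluding kappa and delta): {eps, gamma, lam, mu}.
Backdoor paths from kappa to delta:
  P1: kappa <- eps -> delta
The empty set is not sufficient: P1 (kappa <- eps -> delta) has no collider blocking it and no conditioned non-collider, so it is open.
Try {eps}:
  P1: blocked at fork node eps ∈ conditioning set.
{eps} contains no descendant of kappa and blocks every backdoor path.
No other singleton works — e.g. {mu} leaves P1 open — so {eps} is the unique smallest valid adjustment set.

{eps}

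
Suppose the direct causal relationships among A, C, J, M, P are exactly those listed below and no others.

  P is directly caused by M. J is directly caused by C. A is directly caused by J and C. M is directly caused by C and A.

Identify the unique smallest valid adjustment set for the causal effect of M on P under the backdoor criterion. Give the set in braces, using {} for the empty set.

Variables eligible for adjustment (non-descendants of M, excluding M and P): {A, C, J}.
Backdoor paths from M to P:
  (none)
With no backdoor paths the empty set already satisfies the criterion, and it is trivially minimal.

{}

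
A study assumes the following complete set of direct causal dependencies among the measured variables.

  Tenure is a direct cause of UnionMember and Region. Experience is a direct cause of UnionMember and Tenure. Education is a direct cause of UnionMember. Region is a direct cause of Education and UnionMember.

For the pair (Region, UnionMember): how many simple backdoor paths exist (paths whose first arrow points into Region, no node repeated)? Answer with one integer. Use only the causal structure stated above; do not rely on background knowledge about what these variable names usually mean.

2

A backdoor path from Region to UnionMember is any simple undirected path whose first edge points into Region (i.e. leaves Region via a parent).
Parents of Region: {Tenure}.
Enumerating:
  P1: Region <- Tenure <- Experience -> UnionMember
  P2: Region <- Tenure -> UnionMember
That exhausts the simple backdoor paths. Count: 2.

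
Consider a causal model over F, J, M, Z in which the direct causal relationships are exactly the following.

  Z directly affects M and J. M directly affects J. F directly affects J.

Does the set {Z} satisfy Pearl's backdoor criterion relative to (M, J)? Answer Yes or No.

Yes

Backdoor paths from M to J (paths whose first edge points into M):
  P1: M <- Z -> J
Condition 1 (no descendant of M in the set): holds — descendants of M are {J}; none are in {Z}.
Condition 2 (every backdoor path blocked by {Z}):
  P1: blocked at fork node Z ∈ conditioning set.
{Z} satisfies the backdoor criterion.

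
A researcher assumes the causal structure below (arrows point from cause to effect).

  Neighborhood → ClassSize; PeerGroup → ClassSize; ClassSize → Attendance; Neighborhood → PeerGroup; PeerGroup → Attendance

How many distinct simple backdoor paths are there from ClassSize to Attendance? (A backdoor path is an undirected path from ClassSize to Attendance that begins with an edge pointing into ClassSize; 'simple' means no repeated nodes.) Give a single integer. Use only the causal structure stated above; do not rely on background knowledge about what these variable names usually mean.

2

A backdoor path from ClassSize to Attendance is any simple undirected path whose first edge points into ClassSize (i.e. leaves ClassSize via a parent).
Parents of ClassSize: {Neighborhood, PeerGroup}.
Enumerating:
  P1: ClassSize <- Neighborhood -> PeerGroup -> Attendance
  P2: ClassSize <- PeerGroup -> Attendance
That exhausts the simple backdoor paths. Count: 2.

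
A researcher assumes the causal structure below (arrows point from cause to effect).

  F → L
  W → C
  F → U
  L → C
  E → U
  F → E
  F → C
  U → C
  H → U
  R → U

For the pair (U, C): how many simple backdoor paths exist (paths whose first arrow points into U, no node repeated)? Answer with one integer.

A backdoor path from U to C is any simple undirected path whose first edge points into U (i.e. leaves U via a parent).
Parents of U: {E, F, H, R}.
Enumerating:
  P1: U <- F -> L -> C
  P2: U <- F -> C
  P3: U <- E <- F -> L -> C
  P4: U <- E <- F -> C
That exhausts the simple backdoor paths. Count: 4.

4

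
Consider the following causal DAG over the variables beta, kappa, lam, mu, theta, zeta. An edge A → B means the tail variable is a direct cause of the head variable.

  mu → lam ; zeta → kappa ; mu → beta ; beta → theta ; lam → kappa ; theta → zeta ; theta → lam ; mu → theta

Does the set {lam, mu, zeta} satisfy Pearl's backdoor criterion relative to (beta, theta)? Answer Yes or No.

Backdoor paths from beta to theta (paths whose first edge points into beta):
  P1: beta <- mu -> theta
  P2: beta <- mu -> lam <- theta
  P3: beta <- mu -> lam -> kappa <- zeta <- theta
Condition 1 (no descendant of beta in the set): FAILS — lam and zeta are descendants of beta.
Condition 2 (every backdoor path blocked by {lam, mu, zeta}):
  P1: blocked at fork node mu ∈ conditioning set.
  P2: blocked at fork node mu ∈ conditioning set.
  P3: blocked at fork node mu ∈ conditioning set.
{lam, mu, zeta} does not satisfy the backdoor criterion.

No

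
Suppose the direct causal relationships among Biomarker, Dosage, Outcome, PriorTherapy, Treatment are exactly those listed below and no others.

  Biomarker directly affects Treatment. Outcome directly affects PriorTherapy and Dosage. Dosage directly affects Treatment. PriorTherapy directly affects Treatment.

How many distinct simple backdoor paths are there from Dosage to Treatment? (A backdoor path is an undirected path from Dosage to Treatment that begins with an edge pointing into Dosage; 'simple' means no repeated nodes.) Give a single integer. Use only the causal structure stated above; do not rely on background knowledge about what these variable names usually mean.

A backdoor path from Dosage to Treatment is any simple undirected path whose first edge points into Dosage (i.e. leaves Dosage via a parent).
Parents of Dosage: {Outcome}.
Enumerating:
  P1: Dosage <- Outcome -> PriorTherapy -> Treatment
That exhausts the simple backdoor paths. Count: 1.

1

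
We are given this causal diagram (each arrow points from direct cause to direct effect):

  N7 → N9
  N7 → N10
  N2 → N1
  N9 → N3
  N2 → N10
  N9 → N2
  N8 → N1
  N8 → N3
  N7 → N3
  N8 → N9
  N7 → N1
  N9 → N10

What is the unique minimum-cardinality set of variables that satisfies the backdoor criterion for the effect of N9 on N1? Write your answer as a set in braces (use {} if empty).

{N7, N8}

Variables eligible for adjustment (non-descendants of N9, excluding N9 and N1): {N7, N8}.
Backdoor paths from N9 to N1:
  P1: N9 <- N8 -> N3 <- N7 -> N10 <- N2 -> N1
  P2: N9 <- N8 -> N3 <- N7 -> N1
  P3: N9 <- N8 -> N1
  P4: N9 <- N7 -> N3 <- N8 -> N1
  P5: N9 <- N7 -> N10 <- N2 -> N1
  P6: N9 <- N7 -> N1
The empty set is not sufficient: P3 (N9 <- N8 -> N1) has no collider blocking it and no conditioned non-collider, so it is open.
Try {N7, N8}:
  P1: blocked at fork node N8 ∈ conditioning set.
  P2: blocked at fork node N8 ∈ conditioning set.
  P3: blocked at fork node N8 ∈ conditioning set.
  P4: blocked at fork node N7 ∈ conditioning set.
  P5: blocked at fork node N7 ∈ conditioning set.
  P6: blocked at fork node N7 ∈ conditioning set.
{N7, N8} contains no descendant of N9 and blocks every backdoor path.
Every element of {N7, N8} is needed (dropping N7 leaves P6 open; dropping N8 leaves P3 open), so no proper subset is valid.
Among all size-2 subsets of the eligible variables, only {N7, N8} blocks every backdoor path, so it is the unique smallest valid adjustment set.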